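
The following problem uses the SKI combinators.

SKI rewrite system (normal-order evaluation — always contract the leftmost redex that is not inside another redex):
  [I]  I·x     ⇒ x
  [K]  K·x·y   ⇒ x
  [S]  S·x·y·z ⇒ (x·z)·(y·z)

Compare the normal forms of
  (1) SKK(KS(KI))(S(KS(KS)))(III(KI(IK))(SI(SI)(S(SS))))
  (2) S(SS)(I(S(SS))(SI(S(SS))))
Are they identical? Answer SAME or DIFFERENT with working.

Term A:
  start: SKK(KS(KI))(S(KS(KS)))(III(KI(IK))(SI(SI)(S(SS))))
  →1  K(KS(KI))(K(KS(KI)))(S(KS(KS)))(III(KI(IK))(SI(SI)(S(SS))))
  →2  KS(KI)(S(KS(KS)))(III(KI(IK))(SI(SI)(S(SS))))
  →3  S(S(KS(KS)))(III(KI(IK))(SI(SI)(S(SS))))
  →4  S(SS)(III(KI(IK))(SI(SI)(S(SS))))
  →5  S(SS)(II(KI(IK))(SI(SI)(S(SS))))
  →6  S(SS)(I(KI(IK))(SI(SI)(S(SS))))
  →7  S(SS)(KI(IK)(SI(SI)(S(SS))))
  →8  S(SS)(I(SI(SI)(S(SS))))
  →9  S(SS)(SI(SI)(S(SS)))
  →10  S(SS)(I(S(SS))(SI(S(SS))))
  →11  S(SS)(S(SS)(SI(S(SS))))

Term B:
  start: S(SS)(I(S(SS))(SI(S(SS))))
  →1  S(SS)(S(SS)(SI(S(SS))))

Answer: SAME — A ⇓ S(SS)(S(SS)(SI(S(SS)))), B ⇓ S(SS)(S(SS)(SI(S(SS))))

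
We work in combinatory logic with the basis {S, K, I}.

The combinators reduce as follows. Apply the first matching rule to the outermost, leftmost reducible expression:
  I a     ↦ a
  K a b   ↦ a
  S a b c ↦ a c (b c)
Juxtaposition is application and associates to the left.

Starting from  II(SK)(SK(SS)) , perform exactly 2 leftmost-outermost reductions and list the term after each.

Answer: after 2 steps: SK(SK(SS))

Reduction:
  start: II(SK)(SK(SS))
  →1  I(SK)(SK(SS))
  →2  SK(SK(SS))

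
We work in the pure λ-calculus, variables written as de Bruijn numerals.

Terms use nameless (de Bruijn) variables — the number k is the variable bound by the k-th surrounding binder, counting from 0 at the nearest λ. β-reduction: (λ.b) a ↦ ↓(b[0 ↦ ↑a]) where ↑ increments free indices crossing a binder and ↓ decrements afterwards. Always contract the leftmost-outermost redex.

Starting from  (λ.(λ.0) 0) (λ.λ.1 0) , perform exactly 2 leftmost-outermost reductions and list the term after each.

Answer: after 2 steps: λ.λ.1 0

Working:
  start: (λ.(λ.0) 0) (λ.λ.1 0)
  step 1: (λ.0) (λ.λ.1 0)
  step 2: λ.λ.1 0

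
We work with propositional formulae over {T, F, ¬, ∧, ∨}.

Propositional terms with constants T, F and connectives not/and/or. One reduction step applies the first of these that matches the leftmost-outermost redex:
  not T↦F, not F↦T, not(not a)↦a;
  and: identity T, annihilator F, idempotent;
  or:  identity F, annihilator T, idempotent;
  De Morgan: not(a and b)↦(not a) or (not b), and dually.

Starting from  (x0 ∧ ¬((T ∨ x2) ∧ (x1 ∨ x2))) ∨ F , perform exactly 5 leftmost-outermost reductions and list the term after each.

  start: (x0 ∧ ¬((T ∨ x2) ∧ (x1 ∨ x2))) ∨ F
  →1  x0 ∧ ¬((T ∨ x2) ∧ (x1 ∨ x2))
  →2  x0 ∧ (¬(T ∨ x2) ∨ ¬(x1 ∨ x2))
  →3  x0 ∧ ((¬T ∧ ¬x2) ∨ ¬(x1 ∨ x2))
  →4  x0 ∧ ((F ∧ ¬x2) ∨ ¬(x1 ∨ x2))
  →5  x0 ∧ (F ∨ ¬(x1 ∨ x2))

Answer: after 5 steps: x0 ∧ (F ∨ ¬(x1 ∨ x2))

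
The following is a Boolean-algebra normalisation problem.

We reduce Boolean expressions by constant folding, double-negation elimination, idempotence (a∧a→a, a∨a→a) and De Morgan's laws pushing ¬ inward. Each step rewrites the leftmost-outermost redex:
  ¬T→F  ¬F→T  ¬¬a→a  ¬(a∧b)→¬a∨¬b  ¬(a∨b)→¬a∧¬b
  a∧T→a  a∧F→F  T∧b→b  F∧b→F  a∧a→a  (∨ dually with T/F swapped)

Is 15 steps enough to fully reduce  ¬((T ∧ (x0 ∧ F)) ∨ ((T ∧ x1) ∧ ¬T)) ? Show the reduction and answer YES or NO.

  start: ¬((T ∧ (x0 ∧ F)) ∨ ((T ∧ x1) ∧ ¬T))
  step 1: ¬(T ∧ (x0 ∧ F)) ∧ ¬((T ∧ x1) ∧ ¬T)
  step 2: (¬T ∨ ¬(x0 ∧ F)) ∧ ¬((T ∧ x1) ∧ ¬T)
  step 3: (F ∨ ¬(x0 ∧ F)) ∧ ¬((T ∧ x1) ∧ ¬T)
  step 4: ¬(x0 ∧ F) ∧ ¬((T ∧ x1) ∧ ¬T)
  step 5: (¬x0 ∨ ¬F) ∧ ¬((T ∧ x1) ∧ ¬T)
  step 6: (¬x0 ∨ T) ∧ ¬((T ∧ x1) ∧ ¬T)
  step 7: T ∧ ¬((T ∧ x1) ∧ ¬T)
  step 8: ¬((T ∧ x1) ∧ ¬T)
  step 9: ¬(T ∧ x1) ∨ ¬¬T
  step 10: (¬T ∨ ¬x1) ∨ ¬¬T
  step 11: (F ∨ ¬x1) ∨ ¬¬T
  step 12: ¬x1 ∨ ¬¬T
  step 13: ¬x1 ∨ T
  step 14: T

Answer: YES — reaches normal form T in 14 ≤ 15 steps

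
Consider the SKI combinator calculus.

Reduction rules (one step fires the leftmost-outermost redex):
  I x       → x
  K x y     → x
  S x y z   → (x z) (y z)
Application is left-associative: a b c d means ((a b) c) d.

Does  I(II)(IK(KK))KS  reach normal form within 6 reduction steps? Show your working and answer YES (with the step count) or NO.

  start: I(II)(IK(KK))KS
  [1] II(IK(KK))KS
  [2] I(IK(KK))KS
  [3] IK(KK)KS
  [4] K(KK)KS
  [5] KKS
  [6] K

Answer: YES — reaches normal form K in 6 ≤ 6 steps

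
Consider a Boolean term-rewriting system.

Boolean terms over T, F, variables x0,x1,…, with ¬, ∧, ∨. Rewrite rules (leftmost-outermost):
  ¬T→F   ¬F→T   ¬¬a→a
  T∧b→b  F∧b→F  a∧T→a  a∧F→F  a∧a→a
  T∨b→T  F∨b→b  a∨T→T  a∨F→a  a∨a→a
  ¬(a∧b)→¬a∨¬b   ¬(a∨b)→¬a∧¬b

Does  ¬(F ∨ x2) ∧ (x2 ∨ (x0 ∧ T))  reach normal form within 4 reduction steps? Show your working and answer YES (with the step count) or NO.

  start: ¬(F ∨ x2) ∧ (x2 ∨ (x0 ∧ T))
  step 1: (¬F ∧ ¬x2) ∧ (x2 ∨ (x0 ∧ T))
  step 2: (T ∧ ¬x2) ∧ (x2 ∨ (x0 ∧ T))
  step 3: ¬x2 ∧ (x2 ∨ (x0 ∧ T))
  step 4: ¬x2 ∧ (x2 ∨ x0)

Answer: YES — reaches normal form ¬x2 ∧ (x2 ∨ x0) in 4 ≤ 4 steps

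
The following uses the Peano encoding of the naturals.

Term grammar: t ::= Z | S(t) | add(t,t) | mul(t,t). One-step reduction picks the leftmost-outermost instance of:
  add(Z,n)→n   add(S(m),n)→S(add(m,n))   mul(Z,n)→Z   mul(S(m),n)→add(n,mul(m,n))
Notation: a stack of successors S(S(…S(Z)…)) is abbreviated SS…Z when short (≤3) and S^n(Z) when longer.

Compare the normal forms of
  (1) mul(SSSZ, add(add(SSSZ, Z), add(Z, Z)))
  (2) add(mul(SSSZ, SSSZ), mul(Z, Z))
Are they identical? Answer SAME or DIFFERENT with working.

Term A:
  start: mul(SSSZ, add(add(SSSZ, Z), add(Z, Z)))
  [1] add(add(add(SSSZ, Z), add(Z, Z)), mul(SSZ, add(add(SSSZ, Z), add(Z, Z))))
  [2] add(add(S(add(SSZ, Z)), add(Z, Z)), mul(SSZ, add(add(SSSZ, Z), add(Z, Z))))
  [3] add(S(add(add(SSZ, Z), add(Z, Z))), mul(SSZ, add(add(SSSZ, Z), add(Z, Z))))
  [4] S(add(add(add(SSZ, Z), add(Z, Z)), mul(SSZ, add(add(SSSZ, Z), add(Z, Z)))))
  [5] S(add(add(S(add(SZ, Z)), add(Z, Z)), mul(SSZ, add(add(SSSZ, Z), add(Z, Z)))))
  [6] S(add(S(add(add(SZ, Z), add(Z, Z))), mul(SSZ, add(add(SSSZ, Z), add(Z, Z)))))
  [7] S(S(add(add(add(SZ, Z), add(Z, Z)), mul(SSZ, add(add(SSSZ, Z), add(Z, Z))))))
  [8] S(S(add(add(S(add(Z, Z)), add(Z, Z)), mul(SSZ, add(add(SSSZ, Z), add(Z, Z))))))
  [9] S(S(add(S(add(add(Z, Z), add(Z, Z))), mul(SSZ, add(add(SSSZ, Z), add(Z, Z))))))
  [10] S(S(S(add(add(add(Z, Z), add(Z, Z)), mul(SSZ, add(add(SSSZ, Z), add(Z, Z)))))))
  [11] S(S(S(add(add(Z, add(Z, Z)), mul(SSZ, add(add(SSSZ, Z), add(Z, Z)))))))
  [12] S(S(S(add(add(Z, Z), mul(SSZ, add(add(SSSZ, Z), add(Z, Z)))))))
  [13] S(S(S(add(Z, mul(SSZ, add(add(SSSZ, Z), add(Z, Z)))))))
  [14] S(S(S(mul(SSZ, add(add(SSSZ, Z), add(Z, Z))))))
  [15] S(S(S(add(add(add(SSSZ, Z), add(Z, Z)), mul(SZ, add(add(SSSZ, Z), add(Z, Z)))))))
  [16] S(S(S(add(add(S(add(SSZ, Z)), add(Z, Z)), mul(SZ, add(add(SSSZ, Z), add(Z, Z)))))))
  [17] S(S(S(add(S(add(add(SSZ, Z), add(Z, Z))), mul(SZ, add(add(SSSZ, Z), add(Z, Z)))))))
  [18] S(S(S(S(add(add(add(SSZ, Z), add(Z, Z)), mul(SZ, add(add(SSSZ, Z), add(Z, Z))))))))
  [19] S(S(S(S(add(add(S(add(SZ, Z)), add(Z, Z)), mul(SZ, add(add(SSSZ, Z), add(Z, Z))))))))
  [20] S(S(S(S(add(S(add(add(SZ, Z), add(Z, Z))), mul(SZ, add(add(SSSZ, Z), add(Z, Z))))))))
  [21] S(S(S(S(S(add(add(add(SZ, Z), add(Z, Z)), mul(SZ, add(add(SSSZ, Z), add(Z, Z)))))))))
  [22] S(S(S(S(S(add(add(S(add(Z, Z)), add(Z, Z)), mul(SZ, add(add(SSSZ, Z), add(Z, Z)))))))))
  [23] S(S(S(S(S(add(S(add(add(Z, Z), add(Z, Z))), mul(SZ, add(add(SSSZ, Z), add(Z, Z)))))))))
  [24] S(S(S(S(S(S(add(add(add(Z, Z), add(Z, Z)), mul(SZ, add(add(SSSZ, Z), add(Z, Z))))))))))
  [25] S(S(S(S(S(S(add(add(Z, add(Z, Z)), mul(SZ, add(add(SSSZ, Z), add(Z, Z))))))))))
  [26] S(S(S(S(S(S(add(add(Z, Z), mul(SZ, add(add(SSSZ, Z), add(Z, Z))))))))))
  [27] S(S(S(S(S(S(add(Z, mul(SZ, add(add(SSSZ, Z), add(Z, Z))))))))))
  [28] S(S(S(S(S(S(mul(SZ, add(add(SSSZ, Z), add(Z, Z)))))))))
  [29] S(S(S(S(S(S(add(add(add(SSSZ, Z), add(Z, Z)), mul(Z, add(add(SSSZ, Z), add(Z, Z))))))))))
  [30] S(S(S(S(S(S(add(add(S(add(SSZ, Z)), add(Z, Z)), mul(Z, add(add(SSSZ, Z), add(Z, Z))))))))))
  [31] S(S(S(S(S(S(add(S(add(add(SSZ, Z), add(Z, Z))), mul(Z, add(add(SSSZ, Z), add(Z, Z))))))))))
  [32] S(S(S(S(S(S(S(add(add(add(SSZ, Z), add(Z, Z)), mul(Z, add(add(SSSZ, Z), add(Z, Z)))))))))))
  [33] S(S(S(S(S(S(S(add(add(S(add(SZ, Z)), add(Z, Z)), mul(Z, add(add(SSSZ, Z), add(Z, Z)))))))))))
  [34] S(S(S(S(S(S(S(add(S(add(add(SZ, Z), add(Z, Z))), mul(Z, add(add(SSSZ, Z), add(Z, Z)))))))))))
  [35] S(S(S(S(S(S(S(S(add(add(add(SZ, Z), add(Z, Z)), mul(Z, add(add(SSSZ, Z), add(Z, Z))))))))))))
  [36] S(S(S(S(S(S(S(S(add(add(S(add(Z, Z)), add(Z, Z)), mul(Z, add(add(SSSZ, Z), add(Z, Z))))))))))))
  [37] S(S(S(S(S(S(S(S(add(S(add(add(Z, Z), add(Z, Z))), mul(Z, add(add(SSSZ, Z), add(Z, Z))))))))))))
  [38] S(S(S(S(S(S(S(S(S(add(add(add(Z, Z), add(Z, Z)), mul(Z, add(add(SSSZ, Z), add(Z, Z)))))))))))))
  [39] S(S(S(S(S(S(S(S(S(add(add(Z, add(Z, Z)), mul(Z, add(add(SSSZ, Z), add(Z, Z)))))))))))))
  [40] S(S(S(S(S(S(S(S(S(add(add(Z, Z), mul(Z, add(add(SSSZ, Z), add(Z, Z)))))))))))))
  [41] S(S(S(S(S(S(S(S(S(add(Z, mul(Z, add(add(SSSZ, Z), add(Z, Z)))))))))))))
  [42] S(S(S(S(S(S(S(S(S(mul(Z, add(add(SSSZ, Z), add(Z, Z))))))))))))
  [43] S^9(Z)

Term B:
  start: add(mul(SSSZ, SSSZ), mul(Z, Z))
  [1] add(add(SSSZ, mul(SSZ, SSSZ)), mul(Z, Z))
  [2] add(S(add(SSZ, mul(SSZ, SSSZ))), mul(Z, Z))
  [3] S(add(add(SSZ, mul(SSZ, SSSZ)), mul(Z, Z)))
  [4] S(add(S(add(SZ, mul(SSZ, SSSZ))), mul(Z, Z)))
  [5] S(S(add(add(SZ, mul(SSZ, SSSZ)), mul(Z, Z))))
  [6] S(S(add(S(add(Z, mul(SSZ, SSSZ))), mul(Z, Z))))
  [7] S(S(S(add(add(Z, mul(SSZ, SSSZ)), mul(Z, Z)))))
  [8] S(S(S(add(mul(SSZ, SSSZ), mul(Z, Z)))))
  [9] S(S(S(add(add(SSSZ, mul(SZ, SSSZ)), mul(Z, Z)))))
  [10] S(S(S(add(S(add(SSZ, mul(SZ, SSSZ))), mul(Z, Z)))))
  [11] S(S(S(S(add(add(SSZ, mul(SZ, SSSZ)), mul(Z, Z))))))
  [12] S(S(S(S(add(S(add(SZ, mul(SZ, SSSZ))), mul(Z, Z))))))
  [13] S(S(S(S(S(add(add(SZ, mul(SZ, SSSZ)), mul(Z, Z)))))))
  [14] S(S(S(S(S(add(S(add(Z, mul(SZ, SSSZ))), mul(Z, Z)))))))
  [15] S(S(S(S(S(S(add(add(Z, mul(SZ, SSSZ)), mul(Z, Z))))))))
  [16] S(S(S(S(S(S(add(mul(SZ, SSSZ), mul(Z, Z))))))))
  [17] S(S(S(S(S(S(add(add(SSSZ, mul(Z, SSSZ)), mul(Z, Z))))))))
  [18] S(S(S(S(S(S(add(S(add(SSZ, mul(Z, SSSZ))), mul(Z, Z))))))))
  [19] S(S(S(S(S(S(S(add(add(SSZ, mul(Z, SSSZ)), mul(Z, Z)))))))))
  [20] S(S(S(S(S(S(S(add(S(add(SZ, mul(Z, SSSZ))), mul(Z, Z)))))))))
  [21] S(S(S(S(S(S(S(S(add(add(SZ, mul(Z, SSSZ)), mul(Z, Z))))))))))
  [22] S(S(S(S(S(S(S(S(add(S(add(Z, mul(Z, SSSZ))), mul(Z, Z))))))))))
  [23] S(S(S(S(S(S(S(S(S(add(add(Z, mul(Z, SSSZ)), mul(Z, Z)))))))))))
  [24] S(S(S(S(S(S(S(S(S(add(mul(Z, SSSZ), mul(Z, Z)))))))))))
  [25] S(S(S(S(S(S(S(S(S(add(Z, mul(Z, Z)))))))))))
  [26] S(S(S(S(S(S(S(S(S(mul(Z, Z))))))))))
  [27] S^9(Z)

Answer: SAME — A ⇓ S^9(Z), B ⇓ S^9(Z)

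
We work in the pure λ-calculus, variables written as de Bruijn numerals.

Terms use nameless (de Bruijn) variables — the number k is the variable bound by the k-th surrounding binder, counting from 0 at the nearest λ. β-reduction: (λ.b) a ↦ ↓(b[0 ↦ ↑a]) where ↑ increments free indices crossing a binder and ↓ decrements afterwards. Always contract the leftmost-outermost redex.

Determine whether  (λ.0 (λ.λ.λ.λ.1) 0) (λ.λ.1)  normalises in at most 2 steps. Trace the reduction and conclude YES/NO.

  start: (λ.0 (λ.λ.λ.λ.1) 0) (λ.λ.1)
  →1  (λ.λ.1) (λ.λ.λ.λ.1) (λ.λ.1)
  →2  (λ.λ.λ.λ.λ.1) (λ.λ.1)

Answer: NO — after 2 steps the term is (λ.λ.λ.λ.λ.1) (λ.λ.1), not yet normal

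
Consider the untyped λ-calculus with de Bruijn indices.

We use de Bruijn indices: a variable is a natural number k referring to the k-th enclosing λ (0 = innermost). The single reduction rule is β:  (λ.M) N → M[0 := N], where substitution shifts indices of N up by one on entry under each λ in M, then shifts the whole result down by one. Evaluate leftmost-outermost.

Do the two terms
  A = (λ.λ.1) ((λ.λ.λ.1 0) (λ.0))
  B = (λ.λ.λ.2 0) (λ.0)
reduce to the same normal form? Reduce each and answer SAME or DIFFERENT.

Answer: DIFFERENT — A ⇓ λ.λ.λ.1 0, B ⇓ λ.λ.0

Working:
Term A:
  start: (λ.λ.1) ((λ.λ.λ.1 0) (λ.0))
  step 1: λ.(λ.λ.λ.1 0) (λ.0)
  step 2: λ.λ.λ.1 0

Term B:
  start: (λ.λ.λ.2 0) (λ.0)
  step 1: λ.λ.(λ.0) 0
  step 2: λ.λ.0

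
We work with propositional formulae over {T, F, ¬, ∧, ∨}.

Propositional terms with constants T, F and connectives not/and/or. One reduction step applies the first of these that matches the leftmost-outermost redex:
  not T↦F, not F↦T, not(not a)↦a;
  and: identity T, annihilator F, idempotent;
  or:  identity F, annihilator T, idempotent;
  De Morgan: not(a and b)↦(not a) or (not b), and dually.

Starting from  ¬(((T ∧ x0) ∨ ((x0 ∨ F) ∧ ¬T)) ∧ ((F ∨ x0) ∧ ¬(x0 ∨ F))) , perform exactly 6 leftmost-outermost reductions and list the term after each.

  start: ¬(((T ∧ x0) ∨ ((x0 ∨ F) ∧ ¬T)) ∧ ((F ∨ x0) ∧ ¬(x0 ∨ F)))
  step 1: ¬((T ∧ x0) ∨ ((x0 ∨ F) ∧ ¬T)) ∨ ¬((F ∨ x0) ∧ ¬(x0 ∨ F))
  step 2: (¬(T ∧ x0) ∧ ¬((x0 ∨ F) ∧ ¬T)) ∨ ¬((F ∨ x0) ∧ ¬(x0 ∨ F))
  step 3: ((¬T ∨ ¬x0) ∧ ¬((x0 ∨ F) ∧ ¬T)) ∨ ¬((F ∨ x0) ∧ ¬(x0 ∨ F))
  step 4: ((F ∨ ¬x0) ∧ ¬((x0 ∨ F) ∧ ¬T)) ∨ ¬((F ∨ x0) ∧ ¬(x0 ∨ F))
  step 5: (¬x0 ∧ ¬((x0 ∨ F) ∧ ¬T)) ∨ ¬((F ∨ x0) ∧ ¬(x0 ∨ F))
  step 6: (¬x0 ∧ (¬(x0 ∨ F) ∨ ¬¬T)) ∨ ¬((F ∨ x0) ∧ ¬(x0 ∨ F))

Answer: after 6 steps: (¬x0 ∧ (¬(x0 ∨ F) ∨ ¬¬T)) ∨ ¬((F ∨ x0) ∧ ¬(x0 ∨ F))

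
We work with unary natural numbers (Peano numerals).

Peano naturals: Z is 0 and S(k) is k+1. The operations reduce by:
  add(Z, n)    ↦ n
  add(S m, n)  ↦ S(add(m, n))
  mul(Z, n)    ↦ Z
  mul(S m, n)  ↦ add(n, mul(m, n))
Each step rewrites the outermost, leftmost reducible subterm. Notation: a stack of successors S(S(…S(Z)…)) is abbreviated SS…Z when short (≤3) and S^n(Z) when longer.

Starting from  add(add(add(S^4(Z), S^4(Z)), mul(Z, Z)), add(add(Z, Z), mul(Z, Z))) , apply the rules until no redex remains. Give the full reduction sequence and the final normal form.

Answer: normal form = S^8(Z)  (in 27 steps)

Working:
  start: add(add(add(S^4(Z), S^4(Z)), mul(Z, Z)), add(add(Z, Z), mul(Z, Z)))
  →1  add(add(S(add(SSSZ, S^4(Z))), mul(Z, Z)), add(add(Z, Z), mul(Z, Z)))
  →2  add(S(add(add(SSSZ, S^4(Z)), mul(Z, Z))), add(add(Z, Z), mul(Z, Z)))
  →3  S(add(add(add(SSSZ, S^4(Z)), mul(Z, Z)), add(add(Z, Z), mul(Z, Z))))
  →4  S(add(add(S(add(SSZ, S^4(Z))), mul(Z, Z)), add(add(Z, Z), mul(Z, Z))))
  →5  S(add(S(add(add(SSZ, S^4(Z)), mul(Z, Z))), add(add(Z, Z), mul(Z, Z))))
  →6  S(S(add(add(add(SSZ, S^4(Z)), mul(Z, Z)), add(add(Z, Z), mul(Z, Z)))))
  →7  S(S(add(add(S(add(SZ, S^4(Z))), mul(Z, Z)), add(add(Z, Z), mul(Z, Z)))))
  →8  S(S(add(S(add(add(SZ, S^4(Z)), mul(Z, Z))), add(add(Z, Z), mul(Z, Z)))))
  →9  S(S(S(add(add(add(SZ, S^4(Z)), mul(Z, Z)), add(add(Z, Z), mul(Z, Z))))))
  →10  S(S(S(add(add(S(add(Z, S^4(Z))), mul(Z, Z)), add(add(Z, Z), mul(Z, Z))))))
  →11  S(S(S(add(S(add(add(Z, S^4(Z)), mul(Z, Z))), add(add(Z, Z), mul(Z, Z))))))
  →12  S(S(S(S(add(add(add(Z, S^4(Z)), mul(Z, Z)), add(add(Z, Z), mul(Z, Z)))))))
  →13  S(S(S(S(add(add(S^4(Z), mul(Z, Z)), add(add(Z, Z), mul(Z, Z)))))))
  →14  S(S(S(S(add(S(add(SSSZ, mul(Z, Z))), add(add(Z, Z), mul(Z, Z)))))))
  →15  S(S(S(S(S(add(add(SSSZ, mul(Z, Z)), add(add(Z, Z), mul(Z, Z))))))))
  →16  S(S(S(S(S(add(S(add(SSZ, mul(Z, Z))), add(add(Z, Z), mul(Z, Z))))))))
  →17  S(S(S(S(S(S(add(add(SSZ, mul(Z, Z)), add(add(Z, Z), mul(Z, Z)))))))))
  →18  S(S(S(S(S(S(add(S(add(SZ, mul(Z, Z))), add(add(Z, Z), mul(Z, Z)))))))))
  →19  S(S(S(S(S(S(S(add(add(SZ, mul(Z, Z)), add(add(Z, Z), mul(Z, Z))))))))))
  →20  S(S(S(S(S(S(S(add(S(add(Z, mul(Z, Z))), add(add(Z, Z), mul(Z, Z))))))))))
  →21  S(S(S(S(S(S(S(S(add(add(Z, mul(Z, Z)), add(add(Z, Z), mul(Z, Z)))))))))))
  →22  S(S(S(S(S(S(S(S(add(mul(Z, Z), add(add(Z, Z), mul(Z, Z)))))))))))
  →23  S(S(S(S(S(S(S(S(add(Z, add(add(Z, Z), mul(Z, Z)))))))))))
  →24  S(S(S(S(S(S(S(S(add(add(Z, Z), mul(Z, Z))))))))))
  →25  S(S(S(S(S(S(S(S(add(Z, mul(Z, Z))))))))))
  →26  S(S(S(S(S(S(S(S(mul(Z, Z)))))))))
  →27  S^8(Z)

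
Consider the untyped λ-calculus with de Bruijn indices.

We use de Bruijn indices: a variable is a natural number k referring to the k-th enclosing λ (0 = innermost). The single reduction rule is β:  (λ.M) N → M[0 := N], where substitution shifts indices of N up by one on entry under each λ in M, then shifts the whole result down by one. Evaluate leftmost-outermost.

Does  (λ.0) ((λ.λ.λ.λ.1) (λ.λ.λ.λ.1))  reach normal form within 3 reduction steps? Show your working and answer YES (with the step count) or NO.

  start: (λ.0) ((λ.λ.λ.λ.1) (λ.λ.λ.λ.1))
  [1] (λ.λ.λ.λ.1) (λ.λ.λ.λ.1)
  [2] λ.λ.λ.1

Answer: YES — reaches normal form λ.λ.λ.1 in 2 ≤ 3 steps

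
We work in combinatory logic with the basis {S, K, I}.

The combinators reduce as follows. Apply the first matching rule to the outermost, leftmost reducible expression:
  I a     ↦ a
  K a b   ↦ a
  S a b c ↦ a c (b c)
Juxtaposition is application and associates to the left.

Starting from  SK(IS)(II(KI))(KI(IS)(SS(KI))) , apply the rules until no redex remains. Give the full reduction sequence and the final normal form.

Answer: normal form = I  (in 5 steps)

Working:
  start: SK(IS)(II(KI))(KI(IS)(SS(KI)))
  →1  K(II(KI))(IS(II(KI)))(KI(IS)(SS(KI)))
  →2  II(KI)(KI(IS)(SS(KI)))
  →3  I(KI)(KI(IS)(SS(KI)))
  →4  KI(KI(IS)(SS(KI)))
  →5  I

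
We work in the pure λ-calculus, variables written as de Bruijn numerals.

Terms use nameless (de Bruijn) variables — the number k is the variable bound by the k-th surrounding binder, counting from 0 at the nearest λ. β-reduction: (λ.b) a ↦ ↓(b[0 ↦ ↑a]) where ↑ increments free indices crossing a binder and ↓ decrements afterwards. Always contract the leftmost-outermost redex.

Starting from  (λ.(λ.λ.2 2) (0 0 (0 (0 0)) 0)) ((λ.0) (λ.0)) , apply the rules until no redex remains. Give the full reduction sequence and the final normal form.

  start: (λ.(λ.λ.2 2) (0 0 (0 (0 0)) 0)) ((λ.0) (λ.0))
  [1] (λ.λ.(λ.0) (λ.0) ((λ.0) (λ.0))) ((λ.0) (λ.0) ((λ.0) (λ.0)) ((λ.0) (λ.0) ((λ.0) (λ.0) ((λ.0) (λ.0)))) ((λ.0) (λ.0)))
  [2] λ.(λ.0) (λ.0) ((λ.0) (λ.0))
  [3] λ.(λ.0) ((λ.0) (λ.0))
  [4] λ.(λ.0) (λ.0)
  [5] λ.λ.0

Answer: normal form = λ.λ.0  (in 5 steps)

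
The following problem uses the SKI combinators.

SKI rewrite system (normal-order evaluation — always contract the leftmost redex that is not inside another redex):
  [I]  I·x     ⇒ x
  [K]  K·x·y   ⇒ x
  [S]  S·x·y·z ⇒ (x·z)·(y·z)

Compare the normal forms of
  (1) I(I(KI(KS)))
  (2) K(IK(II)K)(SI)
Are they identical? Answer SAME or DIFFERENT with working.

Answer: SAME — A ⇓ I, B ⇓ I

Reduction:
Term A:
  start: I(I(KI(KS)))
  [1] I(KI(KS))
  [2] KI(KS)
  [3] I

Term B:
  start: K(IK(II)K)(SI)
  [1] IK(II)K
  [2] K(II)K
  [3] II
  [4] I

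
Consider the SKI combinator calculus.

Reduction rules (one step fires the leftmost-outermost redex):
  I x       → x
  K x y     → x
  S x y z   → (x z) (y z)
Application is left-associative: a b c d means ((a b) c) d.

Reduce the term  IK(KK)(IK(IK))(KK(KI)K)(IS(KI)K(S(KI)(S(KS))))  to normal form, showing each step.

Answer: normal form = K(K(S(KI)(S(KS))))  (in 7 steps)

Derivation:
  start: IK(KK)(IK(IK))(KK(KI)K)(IS(KI)K(S(KI)(S(KS))))
  →1  K(KK)(IK(IK))(KK(KI)K)(IS(KI)K(S(KI)(S(KS))))
  →2  KK(KK(KI)K)(IS(KI)K(S(KI)(S(KS))))
  →3  K(IS(KI)K(S(KI)(S(KS))))
  →4  K(S(KI)K(S(KI)(S(KS))))
  →5  K(KI(S(KI)(S(KS)))(K(S(KI)(S(KS)))))
  →6  K(I(K(S(KI)(S(KS)))))
  →7  K(K(S(KI)(S(KS))))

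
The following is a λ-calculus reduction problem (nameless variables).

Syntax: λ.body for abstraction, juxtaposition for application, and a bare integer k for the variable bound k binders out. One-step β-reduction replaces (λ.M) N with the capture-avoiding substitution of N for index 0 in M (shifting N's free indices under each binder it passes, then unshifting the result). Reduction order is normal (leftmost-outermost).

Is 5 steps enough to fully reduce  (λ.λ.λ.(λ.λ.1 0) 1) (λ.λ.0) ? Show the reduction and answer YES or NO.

  start: (λ.λ.λ.(λ.λ.1 0) 1) (λ.λ.0)
  →1  λ.λ.(λ.λ.1 0) 1
  →2  λ.λ.λ.2 0

Answer: YES — reaches normal form λ.λ.λ.2 0 in 2 ≤ 5 steps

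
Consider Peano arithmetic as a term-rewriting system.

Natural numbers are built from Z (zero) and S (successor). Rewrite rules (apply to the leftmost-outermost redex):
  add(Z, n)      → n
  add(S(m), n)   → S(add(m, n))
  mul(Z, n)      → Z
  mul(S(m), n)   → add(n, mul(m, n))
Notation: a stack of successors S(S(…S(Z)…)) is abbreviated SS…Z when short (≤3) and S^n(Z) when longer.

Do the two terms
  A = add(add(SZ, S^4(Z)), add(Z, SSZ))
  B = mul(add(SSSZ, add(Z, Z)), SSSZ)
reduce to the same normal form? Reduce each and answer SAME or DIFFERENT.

Term A:
  start: add(add(SZ, S^4(Z)), add(Z, SSZ))
  →1  add(S(add(Z, S^4(Z))), add(Z, SSZ))
  →2  S(add(add(Z, S^4(Z)), add(Z, SSZ)))
  →3  S(add(S^4(Z), add(Z, SSZ)))
  →4  S(S(add(SSSZ, add(Z, SSZ))))
  →5  S(S(S(add(SSZ, add(Z, SSZ)))))
  →6  S(S(S(S(add(SZ, add(Z, SSZ))))))
  →7  S(S(S(S(S(add(Z, add(Z, SSZ)))))))
  →8  S(S(S(S(S(add(Z, SSZ))))))
  →9  S^7(Z)

Term B:
  start: mul(add(SSSZ, add(Z, Z)), SSSZ)
  →1  mul(S(add(SSZ, add(Z, Z))), SSSZ)
  →2  add(SSSZ, mul(add(SSZ, add(Z, Z)), SSSZ))
  →3  S(add(SSZ, mul(add(SSZ, add(Z, Z)), SSSZ)))
  →4  S(S(add(SZ, mul(add(SSZ, add(Z, Z)), SSSZ))))
  →5  S(S(S(add(Z, mul(add(SSZ, add(Z, Z)), SSSZ)))))
  →6  S(S(S(mul(add(SSZ, add(Z, Z)), SSSZ))))
  →7  S(S(S(mul(S(add(SZ, add(Z, Z))), SSSZ))))
  →8  S(S(S(add(SSSZ, mul(add(SZ, add(Z, Z)), SSSZ)))))
  →9  S(S(S(S(add(SSZ, mul(add(SZ, add(Z, Z)), SSSZ))))))
  →10  S(S(S(S(S(add(SZ, mul(add(SZ, add(Z, Z)), SSSZ)))))))
  →11  S(S(S(S(S(S(add(Z, mul(add(SZ, add(Z, Z)), SSSZ))))))))
  →12  S(S(S(S(S(S(mul(add(SZ, add(Z, Z)), SSSZ)))))))
  →13  S(S(S(S(S(S(mul(S(add(Z, add(Z, Z))), SSSZ)))))))
  →14  S(S(S(S(S(S(add(SSSZ, mul(add(Z, add(Z, Z)), SSSZ))))))))
  →15  S(S(S(S(S(S(S(add(SSZ, mul(add(Z, add(Z, Z)), SSSZ)))))))))
  →16  S(S(S(S(S(S(S(S(add(SZ, mul(add(Z, add(Z, Z)), SSSZ))))))))))
  →17  S(S(S(S(S(S(S(S(S(add(Z, mul(add(Z, add(Z, Z)), SSSZ)))))))))))
  →18  S(S(S(S(S(S(S(S(S(mul(add(Z, add(Z, Z)), SSSZ))))))))))
  →19  S(S(S(S(S(S(S(S(S(mul(add(Z, Z), SSSZ))))))))))
  →20  S(S(S(S(S(S(S(S(S(mul(Z, SSSZ))))))))))
  →21  S^9(Z)

Answer: DIFFERENT — A ⇓ S^7(Z), B ⇓ S^9(Z)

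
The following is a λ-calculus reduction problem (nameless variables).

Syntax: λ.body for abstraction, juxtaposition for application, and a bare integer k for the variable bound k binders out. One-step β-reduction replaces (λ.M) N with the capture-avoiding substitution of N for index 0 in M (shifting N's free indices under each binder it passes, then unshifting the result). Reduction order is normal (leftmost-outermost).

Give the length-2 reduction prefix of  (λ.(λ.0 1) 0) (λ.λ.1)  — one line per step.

  start: (λ.(λ.0 1) 0) (λ.λ.1)
  step 1: (λ.0 (λ.λ.1)) (λ.λ.1)
  step 2: (λ.λ.1) (λ.λ.1)

Answer: after 2 steps: (λ.λ.1) (λ.λ.1)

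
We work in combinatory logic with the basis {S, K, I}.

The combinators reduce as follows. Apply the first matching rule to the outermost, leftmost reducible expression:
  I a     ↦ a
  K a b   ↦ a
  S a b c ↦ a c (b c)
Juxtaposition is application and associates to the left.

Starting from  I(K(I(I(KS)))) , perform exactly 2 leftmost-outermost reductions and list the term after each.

Answer: after 2 steps: K(I(KS))

Working:
  start: I(K(I(I(KS))))
  [1] K(I(I(KS)))
  [2] K(I(KS))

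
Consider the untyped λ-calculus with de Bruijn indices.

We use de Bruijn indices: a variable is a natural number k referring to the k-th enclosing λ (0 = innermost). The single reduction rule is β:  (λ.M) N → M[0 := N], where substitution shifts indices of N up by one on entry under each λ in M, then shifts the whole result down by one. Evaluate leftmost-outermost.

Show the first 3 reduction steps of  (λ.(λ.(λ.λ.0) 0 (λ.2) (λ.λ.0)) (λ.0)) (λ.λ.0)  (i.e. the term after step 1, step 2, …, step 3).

Answer: after 3 steps: (λ.0) (λ.λ.λ.0) (λ.λ.0)

Working:
  start: (λ.(λ.(λ.λ.0) 0 (λ.2) (λ.λ.0)) (λ.0)) (λ.λ.0)
  →1  (λ.(λ.λ.0) 0 (λ.λ.λ.0) (λ.λ.0)) (λ.0)
  →2  (λ.λ.0) (λ.0) (λ.λ.λ.0) (λ.λ.0)
  →3  (λ.0) (λ.λ.λ.0) (λ.λ.0)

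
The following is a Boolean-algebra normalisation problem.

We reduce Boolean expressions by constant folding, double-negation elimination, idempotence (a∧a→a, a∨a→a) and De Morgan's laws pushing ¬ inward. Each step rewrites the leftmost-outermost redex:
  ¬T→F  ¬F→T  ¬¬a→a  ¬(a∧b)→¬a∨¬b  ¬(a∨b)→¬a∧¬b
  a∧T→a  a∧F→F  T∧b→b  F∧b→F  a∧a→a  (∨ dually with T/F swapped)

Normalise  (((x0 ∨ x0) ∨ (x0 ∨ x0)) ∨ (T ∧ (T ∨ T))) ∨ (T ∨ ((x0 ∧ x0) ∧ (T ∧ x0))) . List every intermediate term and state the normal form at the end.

Answer: normal form = T  (in 6 steps)

Reduction:
  start: (((x0 ∨ x0) ∨ (x0 ∨ x0)) ∨ (T ∧ (T ∨ T))) ∨ (T ∨ ((x0 ∧ x0) ∧ (T ∧ x0)))
  →1  ((x0 ∨ x0) ∨ (T ∧ (T ∨ T))) ∨ (T ∨ ((x0 ∧ x0) ∧ (T ∧ x0)))
  →2  (x0 ∨ (T ∧ (T ∨ T))) ∨ (T ∨ ((x0 ∧ x0) ∧ (T ∧ x0)))
  →3  (x0 ∨ (T ∨ T)) ∨ (T ∨ ((x0 ∧ x0) ∧ (T ∧ x0)))
  →4  (x0 ∨ T) ∨ (T ∨ ((x0 ∧ x0) ∧ (T ∧ x0)))
  →5  T ∨ (T ∨ ((x0 ∧ x0) ∧ (T ∧ x0)))
  →6  T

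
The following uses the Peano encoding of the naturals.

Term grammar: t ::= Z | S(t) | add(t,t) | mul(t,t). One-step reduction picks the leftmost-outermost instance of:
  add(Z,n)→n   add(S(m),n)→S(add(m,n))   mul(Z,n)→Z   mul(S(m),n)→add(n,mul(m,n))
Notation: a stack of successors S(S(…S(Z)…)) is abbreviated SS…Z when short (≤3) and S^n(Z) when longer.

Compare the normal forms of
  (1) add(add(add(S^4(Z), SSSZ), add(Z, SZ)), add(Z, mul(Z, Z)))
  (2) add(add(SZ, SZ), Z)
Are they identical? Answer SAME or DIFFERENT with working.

Term A:
  start: add(add(add(S^4(Z), SSSZ), add(Z, SZ)), add(Z, mul(Z, Z)))
  →1  add(add(S(add(SSSZ, SSSZ)), add(Z, SZ)), add(Z, mul(Z, Z)))
  →2  add(S(add(add(SSSZ, SSSZ), add(Z, SZ))), add(Z, mul(Z, Z)))
  →3  S(add(add(add(SSSZ, SSSZ), add(Z, SZ)), add(Z, mul(Z, Z))))
  →4  S(add(add(S(add(SSZ, SSSZ)), add(Z, SZ)), add(Z, mul(Z, Z))))
  →5  S(add(S(add(add(SSZ, SSSZ), add(Z, SZ))), add(Z, mul(Z, Z))))
  →6  S(S(add(add(add(SSZ, SSSZ), add(Z, SZ)), add(Z, mul(Z, Z)))))
  →7  S(S(add(add(S(add(SZ, SSSZ)), add(Z, SZ)), add(Z, mul(Z, Z)))))
  →8  S(S(add(S(add(add(SZ, SSSZ), add(Z, SZ))), add(Z, mul(Z, Z)))))
  →9  S(S(S(add(add(add(SZ, SSSZ), add(Z, SZ)), add(Z, mul(Z, Z))))))
  →10  S(S(S(add(add(S(add(Z, SSSZ)), add(Z, SZ)), add(Z, mul(Z, Z))))))
  →11  S(S(S(add(S(add(add(Z, SSSZ), add(Z, SZ))), add(Z, mul(Z, Z))))))
  →12  S(S(S(S(add(add(add(Z, SSSZ), add(Z, SZ)), add(Z, mul(Z, Z)))))))
  →13  S(S(S(S(add(add(SSSZ, add(Z, SZ)), add(Z, mul(Z, Z)))))))
  →14  S(S(S(S(add(S(add(SSZ, add(Z, SZ))), add(Z, mul(Z, Z)))))))
  →15  S(S(S(S(S(add(add(SSZ, add(Z, SZ)), add(Z, mul(Z, Z))))))))
  →16  S(S(S(S(S(add(S(add(SZ, add(Z, SZ))), add(Z, mul(Z, Z))))))))
  →17  S(S(S(S(S(S(add(add(SZ, add(Z, SZ)), add(Z, mul(Z, Z)))))))))
  →18  S(S(S(S(S(S(add(S(add(Z, add(Z, SZ))), add(Z, mul(Z, Z)))))))))
  →19  S(S(S(S(S(S(S(add(add(Z, add(Z, SZ)), add(Z, mul(Z, Z))))))))))
  →20  S(S(S(S(S(S(S(add(add(Z, SZ), add(Z, mul(Z, Z))))))))))
  →21  S(S(S(S(S(S(S(add(SZ, add(Z, mul(Z, Z))))))))))
  →22  S(S(S(S(S(S(S(S(add(Z, add(Z, mul(Z, Z)))))))))))
  →23  S(S(S(S(S(S(S(S(add(Z, mul(Z, Z))))))))))
  →24  S(S(S(S(S(S(S(S(mul(Z, Z)))))))))
  →25  S^8(Z)

Term B:
  start: add(add(SZ, SZ), Z)
  →1  add(S(add(Z, SZ)), Z)
  →2  S(add(add(Z, SZ), Z))
  →3  S(add(SZ, Z))
  →4  S(S(add(Z, Z)))
  →5  SSZ

Answer: DIFFERENT — A ⇓ S^8(Z), B ⇓ SSZ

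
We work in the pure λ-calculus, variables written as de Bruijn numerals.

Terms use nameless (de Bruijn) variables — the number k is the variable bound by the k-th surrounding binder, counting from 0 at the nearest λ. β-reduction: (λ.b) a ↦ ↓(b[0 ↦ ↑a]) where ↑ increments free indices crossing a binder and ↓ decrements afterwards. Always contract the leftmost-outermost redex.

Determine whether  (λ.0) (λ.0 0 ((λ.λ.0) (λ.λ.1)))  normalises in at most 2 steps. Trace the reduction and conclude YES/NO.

Answer: YES — reaches normal form λ.0 0 (λ.0) in 2 ≤ 2 steps

Working:
  start: (λ.0) (λ.0 0 ((λ.λ.0) (λ.λ.1)))
  step 1: λ.0 0 ((λ.λ.0) (λ.λ.1))
  step 2: λ.0 0 (λ.0)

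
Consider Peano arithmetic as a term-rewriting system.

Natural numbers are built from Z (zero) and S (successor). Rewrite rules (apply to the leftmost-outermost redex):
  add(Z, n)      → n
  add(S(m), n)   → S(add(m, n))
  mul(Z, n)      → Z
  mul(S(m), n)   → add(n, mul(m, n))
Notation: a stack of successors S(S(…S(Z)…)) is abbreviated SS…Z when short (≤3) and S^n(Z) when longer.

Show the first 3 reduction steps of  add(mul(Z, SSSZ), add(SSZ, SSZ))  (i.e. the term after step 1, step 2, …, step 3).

Answer: after 3 steps: S(add(SZ, SSZ))

Derivation:
  start: add(mul(Z, SSSZ), add(SSZ, SSZ))
  [1] add(Z, add(SSZ, SSZ))
  [2] add(SSZ, SSZ)
  [3] S(add(SZ, SSZ))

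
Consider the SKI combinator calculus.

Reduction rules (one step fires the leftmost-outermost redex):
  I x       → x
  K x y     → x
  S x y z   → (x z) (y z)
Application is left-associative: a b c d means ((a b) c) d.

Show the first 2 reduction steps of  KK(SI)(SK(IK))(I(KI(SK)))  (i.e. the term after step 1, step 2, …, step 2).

Answer: after 2 steps: SK(IK)

Reduction:
  start: KK(SI)(SK(IK))(I(KI(SK)))
  [1] K(SK(IK))(I(KI(SK)))
  [2] SK(IK)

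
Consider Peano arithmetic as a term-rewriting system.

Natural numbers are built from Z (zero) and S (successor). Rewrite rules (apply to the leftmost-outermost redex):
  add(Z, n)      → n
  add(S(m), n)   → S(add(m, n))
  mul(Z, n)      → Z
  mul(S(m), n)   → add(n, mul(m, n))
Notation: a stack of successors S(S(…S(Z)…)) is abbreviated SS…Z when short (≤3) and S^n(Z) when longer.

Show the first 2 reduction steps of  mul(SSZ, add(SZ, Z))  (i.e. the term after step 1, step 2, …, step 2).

Answer: after 2 steps: add(S(add(Z, Z)), mul(SZ, add(SZ, Z)))

Derivation:
  start: mul(SSZ, add(SZ, Z))
  step 1: add(add(SZ, Z), mul(SZ, add(SZ, Z)))
  step 2: add(S(add(Z, Z)), mul(SZ, add(SZ, Z)))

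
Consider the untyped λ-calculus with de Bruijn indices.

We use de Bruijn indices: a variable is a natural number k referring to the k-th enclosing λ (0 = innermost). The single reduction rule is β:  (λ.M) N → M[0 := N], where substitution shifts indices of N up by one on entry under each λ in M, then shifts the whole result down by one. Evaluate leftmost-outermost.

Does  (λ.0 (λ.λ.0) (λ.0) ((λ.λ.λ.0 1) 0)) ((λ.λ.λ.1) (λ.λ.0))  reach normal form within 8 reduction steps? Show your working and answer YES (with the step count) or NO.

Answer: YES — reaches normal form λ.0 in 5 ≤ 8 steps

Working:
  start: (λ.0 (λ.λ.0) (λ.0) ((λ.λ.λ.0 1) 0)) ((λ.λ.λ.1) (λ.λ.0))
  step 1: (λ.λ.λ.1) (λ.λ.0) (λ.λ.0) (λ.0) ((λ.λ.λ.0 1) ((λ.λ.λ.1) (λ.λ.0)))
  step 2: (λ.λ.1) (λ.λ.0) (λ.0) ((λ.λ.λ.0 1) ((λ.λ.λ.1) (λ.λ.0)))
  step 3: (λ.λ.λ.0) (λ.0) ((λ.λ.λ.0 1) ((λ.λ.λ.1) (λ.λ.0)))
  step 4: (λ.λ.0) ((λ.λ.λ.0 1) ((λ.λ.λ.1) (λ.λ.0)))
  step 5: λ.0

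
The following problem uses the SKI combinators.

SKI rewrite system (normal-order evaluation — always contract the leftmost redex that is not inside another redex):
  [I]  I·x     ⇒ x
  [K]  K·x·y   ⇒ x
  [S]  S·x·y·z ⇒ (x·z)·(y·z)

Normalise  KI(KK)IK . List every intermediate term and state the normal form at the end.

Answer: normal form = K  (in 3 steps)

Reduction:
  start: KI(KK)IK
  step 1: IIK
  step 2: IK
  step 3: K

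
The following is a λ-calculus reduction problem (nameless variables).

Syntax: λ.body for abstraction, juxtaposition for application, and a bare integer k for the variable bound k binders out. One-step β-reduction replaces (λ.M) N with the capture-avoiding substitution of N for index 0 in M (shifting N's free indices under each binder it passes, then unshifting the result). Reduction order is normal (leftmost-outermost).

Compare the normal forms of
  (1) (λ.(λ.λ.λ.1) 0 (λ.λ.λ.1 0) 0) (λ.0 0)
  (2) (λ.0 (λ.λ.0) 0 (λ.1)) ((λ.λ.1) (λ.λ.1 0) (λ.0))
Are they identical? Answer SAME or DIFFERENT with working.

Term A:
  start: (λ.(λ.λ.λ.1) 0 (λ.λ.λ.1 0) 0) (λ.0 0)
  step 1: (λ.λ.λ.1) (λ.0 0) (λ.λ.λ.1 0) (λ.0 0)
  step 2: (λ.λ.1) (λ.λ.λ.1 0) (λ.0 0)
  step 3: (λ.λ.λ.λ.1 0) (λ.0 0)
  step 4: λ.λ.λ.1 0

Term B:
  start: (λ.0 (λ.λ.0) 0 (λ.1)) ((λ.λ.1) (λ.λ.1 0) (λ.0))
  step 1: (λ.λ.1) (λ.λ.1 0) (λ.0) (λ.λ.0) ((λ.λ.1) (λ.λ.1 0) (λ.0)) (λ.(λ.λ.1) (λ.λ.1 0) (λ.0))
  step 2: (λ.λ.λ.1 0) (λ.0) (λ.λ.0) ((λ.λ.1) (λ.λ.1 0) (λ.0)) (λ.(λ.λ.1) (λ.λ.1 0) (λ.0))
  step 3: (λ.λ.1 0) (λ.λ.0) ((λ.λ.1) (λ.λ.1 0) (λ.0)) (λ.(λ.λ.1) (λ.λ.1 0) (λ.0))
  step 4: (λ.(λ.λ.0) 0) ((λ.λ.1) (λ.λ.1 0) (λ.0)) (λ.(λ.λ.1) (λ.λ.1 0) (λ.0))
  step 5: (λ.λ.0) ((λ.λ.1) (λ.λ.1 0) (λ.0)) (λ.(λ.λ.1) (λ.λ.1 0) (λ.0))
  step 6: (λ.0) (λ.(λ.λ.1) (λ.λ.1 0) (λ.0))
  step 7: λ.(λ.λ.1) (λ.λ.1 0) (λ.0)
  step 8: λ.(λ.λ.λ.1 0) (λ.0)
  step 9: λ.λ.λ.1 0

Answer: SAME — A ⇓ λ.λ.λ.1 0, B ⇓ λ.λ.λ.1 0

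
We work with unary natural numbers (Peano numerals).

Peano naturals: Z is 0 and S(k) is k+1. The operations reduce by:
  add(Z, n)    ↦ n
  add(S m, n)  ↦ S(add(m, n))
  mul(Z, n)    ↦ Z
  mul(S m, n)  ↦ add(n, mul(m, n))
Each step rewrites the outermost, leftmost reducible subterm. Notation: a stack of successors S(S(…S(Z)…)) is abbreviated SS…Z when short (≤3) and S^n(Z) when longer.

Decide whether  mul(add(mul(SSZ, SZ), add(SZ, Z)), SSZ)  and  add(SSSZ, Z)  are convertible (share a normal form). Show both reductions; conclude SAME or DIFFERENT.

Answer: DIFFERENT — A ⇓ S^6(Z), B ⇓ SSSZ

Reduction:
Term A:
  start: mul(add(mul(SSZ, SZ), add(SZ, Z)), SSZ)
  →1  mul(add(add(SZ, mul(SZ, SZ)), add(SZ, Z)), SSZ)
  →2  mul(add(S(add(Z, mul(SZ, SZ))), add(SZ, Z)), SSZ)
  →3  mul(S(add(add(Z, mul(SZ, SZ)), add(SZ, Z))), SSZ)
  →4  add(SSZ, mul(add(add(Z, mul(SZ, SZ)), add(SZ, Z)), SSZ))
  →5  S(add(SZ, mul(add(add(Z, mul(SZ, SZ)), add(SZ, Z)), SSZ)))
  →6  S(S(add(Z, mul(add(add(Z, mul(SZ, SZ)), add(SZ, Z)), SSZ))))
  →7  S(S(mul(add(add(Z, mul(SZ, SZ)), add(SZ, Z)), SSZ)))
  →8  S(S(mul(add(mul(SZ, SZ), add(SZ, Z)), SSZ)))
  →9  S(S(mul(add(add(SZ, mul(Z, SZ)), add(SZ, Z)), SSZ)))
  →10  S(S(mul(add(S(add(Z, mul(Z, SZ))), add(SZ, Z)), SSZ)))
  →11  S(S(mul(S(add(add(Z, mul(Z, SZ)), add(SZ, Z))), SSZ)))
  →12  S(S(add(SSZ, mul(add(add(Z, mul(Z, SZ)), add(SZ, Z)), SSZ))))
  →13  S(S(S(add(SZ, mul(add(add(Z, mul(Z, SZ)), add(SZ, Z)), SSZ)))))
  →14  S(S(S(S(add(Z, mul(add(add(Z, mul(Z, SZ)), add(SZ, Z)), SSZ))))))
  →15  S(S(S(S(mul(add(add(Z, mul(Z, SZ)), add(SZ, Z)), SSZ)))))
  →16  S(S(S(S(mul(add(mul(Z, SZ), add(SZ, Z)), SSZ)))))
  →17  S(S(S(S(mul(add(Z, add(SZ, Z)), SSZ)))))
  →18  S(S(S(S(mul(add(SZ, Z), SSZ)))))
  →19  S(S(S(S(mul(S(add(Z, Z)), SSZ)))))
  →20  S(S(S(S(add(SSZ, mul(add(Z, Z), SSZ))))))
  →21  S(S(S(S(S(add(SZ, mul(add(Z, Z), SSZ)))))))
  →22  S(S(S(S(S(S(add(Z, mul(add(Z, Z), SSZ))))))))
  →23  S(S(S(S(S(S(mul(add(Z, Z), SSZ)))))))
  →24  S(S(S(S(S(S(mul(Z, SSZ)))))))
  →25  S^6(Z)

Term B:
  start: add(SSSZ, Z)
  →1  S(add(SSZ, Z))
  →2  S(S(add(SZ, Z)))
  →3  S(S(S(add(Z, Z))))
  →4  SSSZ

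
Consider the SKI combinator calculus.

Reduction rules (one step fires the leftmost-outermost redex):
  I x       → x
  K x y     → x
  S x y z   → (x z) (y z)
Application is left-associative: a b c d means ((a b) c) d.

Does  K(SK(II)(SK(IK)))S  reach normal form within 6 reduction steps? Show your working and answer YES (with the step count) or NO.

Answer: YES — reaches normal form SKK in 4 ≤ 6 steps

Derivation:
  start: K(SK(II)(SK(IK)))S
  [1] SK(II)(SK(IK))
  [2] K(SK(IK))(II(SK(IK)))
  [3] SK(IK)
  [4] SKK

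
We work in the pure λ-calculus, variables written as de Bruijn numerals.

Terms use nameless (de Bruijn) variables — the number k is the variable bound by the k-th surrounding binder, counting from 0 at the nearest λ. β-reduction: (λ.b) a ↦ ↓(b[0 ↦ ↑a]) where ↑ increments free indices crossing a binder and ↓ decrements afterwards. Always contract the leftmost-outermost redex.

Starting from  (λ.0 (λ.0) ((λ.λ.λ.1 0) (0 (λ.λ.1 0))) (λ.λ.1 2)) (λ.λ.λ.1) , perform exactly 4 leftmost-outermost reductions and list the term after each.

Answer: after 4 steps: (λ.λ.λ.1 0) ((λ.λ.λ.1) (λ.λ.1 0))

Working:
  start: (λ.0 (λ.0) ((λ.λ.λ.1 0) (0 (λ.λ.1 0))) (λ.λ.1 2)) (λ.λ.λ.1)
  step 1: (λ.λ.λ.1) (λ.0) ((λ.λ.λ.1 0) ((λ.λ.λ.1) (λ.λ.1 0))) (λ.λ.1 (λ.λ.λ.1))
  step 2: (λ.λ.1) ((λ.λ.λ.1 0) ((λ.λ.λ.1) (λ.λ.1 0))) (λ.λ.1 (λ.λ.λ.1))
  step 3: (λ.(λ.λ.λ.1 0) ((λ.λ.λ.1) (λ.λ.1 0))) (λ.λ.1 (λ.λ.λ.1))
  step 4: (λ.λ.λ.1 0) ((λ.λ.λ.1) (λ.λ.1 0))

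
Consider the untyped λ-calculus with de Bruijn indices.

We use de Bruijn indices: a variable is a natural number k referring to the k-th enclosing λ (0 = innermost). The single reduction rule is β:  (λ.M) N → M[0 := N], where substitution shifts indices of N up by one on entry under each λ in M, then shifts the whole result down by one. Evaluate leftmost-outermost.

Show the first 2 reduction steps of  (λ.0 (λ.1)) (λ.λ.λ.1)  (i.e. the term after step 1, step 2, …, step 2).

Answer: after 2 steps: λ.λ.1

Reduction:
  start: (λ.0 (λ.1)) (λ.λ.λ.1)
  [1] (λ.λ.λ.1) (λ.λ.λ.λ.1)
  [2] λ.λ.1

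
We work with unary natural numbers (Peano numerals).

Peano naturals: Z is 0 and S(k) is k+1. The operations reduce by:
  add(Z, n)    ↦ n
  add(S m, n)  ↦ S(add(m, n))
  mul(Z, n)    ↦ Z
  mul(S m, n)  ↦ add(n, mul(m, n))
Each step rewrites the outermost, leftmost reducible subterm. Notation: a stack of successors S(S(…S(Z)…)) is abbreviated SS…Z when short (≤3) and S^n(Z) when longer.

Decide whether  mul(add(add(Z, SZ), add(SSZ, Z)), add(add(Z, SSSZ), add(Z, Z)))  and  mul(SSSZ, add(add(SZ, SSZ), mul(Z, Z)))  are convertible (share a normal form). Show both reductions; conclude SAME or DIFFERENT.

Answer: SAME — A ⇓ S^9(Z), B ⇓ S^9(Z)

Working:
Term A:
  start: mul(add(add(Z, SZ), add(SSZ, Z)), add(add(Z, SSSZ), add(Z, Z)))
  →1  mul(add(SZ, add(SSZ, Z)), add(add(Z, SSSZ), add(Z, Z)))
  →2  mul(S(add(Z, add(SSZ, Z))), add(add(Z, SSSZ), add(Z, Z)))
  →3  add(add(add(Z, SSSZ), add(Z, Z)), mul(add(Z, add(SSZ, Z)), add(add(Z, SSSZ), add(Z, Z))))
  →4  add(add(SSSZ, add(Z, Z)), mul(add(Z, add(SSZ, Z)), add(add(Z, SSSZ), add(Z, Z))))
  →5  add(S(add(SSZ, add(Z, Z))), mul(add(Z, add(SSZ, Z)), add(add(Z, SSSZ), add(Z, Z))))
  →6  S(add(add(SSZ, add(Z, Z)), mul(add(Z, add(SSZ, Z)), add(add(Z, SSSZ), add(Z, Z)))))
  →7  S(add(S(add(SZ, add(Z, Z))), mul(add(Z, add(SSZ, Z)), add(add(Z, SSSZ), add(Z, Z)))))
  →8  S(S(add(add(SZ, add(Z, Z)), mul(add(Z, add(SSZ, Z)), add(add(Z, SSSZ), add(Z, Z))))))
  →9  S(S(add(S(add(Z, add(Z, Z))), mul(add(Z, add(SSZ, Z)), add(add(Z, SSSZ), add(Z, Z))))))
  →10  S(S(S(add(add(Z, add(Z, Z)), mul(add(Z, add(SSZ, Z)), add(add(Z, SSSZ), add(Z, Z)))))))
  →11  S(S(S(add(add(Z, Z), mul(add(Z, add(SSZ, Z)), add(add(Z, SSSZ), add(Z, Z)))))))
  →12  S(S(S(add(Z, mul(add(Z, add(SSZ, Z)), add(add(Z, SSSZ), add(Z, Z)))))))
  →13  S(S(S(mul(add(Z, add(SSZ, Z)), add(add(Z, SSSZ), add(Z, Z))))))
  →14  S(S(S(mul(add(SSZ, Z), add(add(Z, SSSZ), add(Z, Z))))))
  →15  S(S(S(mul(S(add(SZ, Z)), add(add(Z, SSSZ), add(Z, Z))))))
  →16  S(S(S(add(add(add(Z, SSSZ), add(Z, Z)), mul(add(SZ, Z), add(add(Z, SSSZ), add(Z, Z)))))))
  →17  S(S(S(add(add(SSSZ, add(Z, Z)), mul(add(SZ, Z), add(add(Z, SSSZ), add(Z, Z)))))))
  →18  S(S(S(add(S(add(SSZ, add(Z, Z))), mul(add(SZ, Z), add(add(Z, SSSZ), add(Z, Z)))))))
  →19  S(S(S(S(add(add(SSZ, add(Z, Z)), mul(add(SZ, Z), add(add(Z, SSSZ), add(Z, Z))))))))
  →20  S(S(S(S(add(S(add(SZ, add(Z, Z))), mul(add(SZ, Z), add(add(Z, SSSZ), add(Z, Z))))))))
  →21  S(S(S(S(S(add(add(SZ, add(Z, Z)), mul(add(SZ, Z), add(add(Z, SSSZ), add(Z, Z)))))))))
  →22  S(S(S(S(S(add(S(add(Z, add(Z, Z))), mul(add(SZ, Z), add(add(Z, SSSZ), add(Z, Z)))))))))
  →23  S(S(S(S(S(S(add(add(Z, add(Z, Z)), mul(add(SZ, Z), add(add(Z, SSSZ), add(Z, Z))))))))))
  →24  S(S(S(S(S(S(add(add(Z, Z), mul(add(SZ, Z), add(add(Z, SSSZ), add(Z, Z))))))))))
  →25  S(S(S(S(S(S(add(Z, mul(add(SZ, Z), add(add(Z, SSSZ), add(Z, Z))))))))))
  →26  S(S(S(S(S(S(mul(add(SZ, Z), add(add(Z, SSSZ), add(Z, Z)))))))))
  →27  S(S(S(S(S(S(mul(S(add(Z, Z)), add(add(Z, SSSZ), add(Z, Z)))))))))
  →28  S(S(S(S(S(S(add(add(add(Z, SSSZ), add(Z, Z)), mul(add(Z, Z), add(add(Z, SSSZ), add(Z, Z))))))))))
  →29  S(S(S(S(S(S(add(add(SSSZ, add(Z, Z)), mul(add(Z, Z), add(add(Z, SSSZ), add(Z, Z))))))))))
  →30  S(S(S(S(S(S(add(S(add(SSZ, add(Z, Z))), mul(add(Z, Z), add(add(Z, SSSZ), add(Z, Z))))))))))
  →31  S(S(S(S(S(S(S(add(add(SSZ, add(Z, Z)), mul(add(Z, Z), add(add(Z, SSSZ), add(Z, Z)))))))))))
  →32  S(S(S(S(S(S(S(add(S(add(SZ, add(Z, Z))), mul(add(Z, Z), add(add(Z, SSSZ), add(Z, Z)))))))))))
  →33  S(S(S(S(S(S(S(S(add(add(SZ, add(Z, Z)), mul(add(Z, Z), add(add(Z, SSSZ), add(Z, Z))))))))))))
  →34  S(S(S(S(S(S(S(S(add(S(add(Z, add(Z, Z))), mul(add(Z, Z), add(add(Z, SSSZ), add(Z, Z))))))))))))
  →35  S(S(S(S(S(S(S(S(S(add(add(Z, add(Z, Z)), mul(add(Z, Z), add(add(Z, SSSZ), add(Z, Z)))))))))))))
  →36  S(S(S(S(S(S(S(S(S(add(add(Z, Z), mul(add(Z, Z), add(add(Z, SSSZ), add(Z, Z)))))))))))))
  →37  S(S(S(S(S(S(S(S(S(add(Z, mul(add(Z, Z), add(add(Z, SSSZ), add(Z, Z)))))))))))))
  →38  S(S(S(S(S(S(S(S(S(mul(add(Z, Z), add(add(Z, SSSZ), add(Z, Z))))))))))))
  →39  S(S(S(S(S(S(S(S(S(mul(Z, add(add(Z, SSSZ), add(Z, Z))))))))))))
  →40  S^9(Z)

Term B:
  start: mul(SSSZ, add(add(SZ, SSZ), mul(Z, Z)))
  →1  add(add(add(SZ, SSZ), mul(Z, Z)), mul(SSZ, add(add(SZ, SSZ), mul(Z, Z))))
  →2  add(add(S(add(Z, SSZ)), mul(Z, Z)), mul(SSZ, add(add(SZ, SSZ), mul(Z, Z))))
  →3  add(S(add(add(Z, SSZ), mul(Z, Z))), mul(SSZ, add(add(SZ, SSZ), mul(Z, Z))))
  →4  S(add(add(add(Z, SSZ), mul(Z, Z)), mul(SSZ, add(add(SZ, SSZ), mul(Z, Z)))))
  →5  S(add(add(SSZ, mul(Z, Z)), mul(SSZ, add(add(SZ, SSZ), mul(Z, Z)))))
  →6  S(add(S(add(SZ, mul(Z, Z))), mul(SSZ, add(add(SZ, SSZ), mul(Z, Z)))))
  →7  S(S(add(add(SZ, mul(Z, Z)), mul(SSZ, add(add(SZ, SSZ), mul(Z, Z))))))
  →8  S(S(add(S(add(Z, mul(Z, Z))), mul(SSZ, add(add(SZ, SSZ), mul(Z, Z))))))
  →9  S(S(S(add(add(Z, mul(Z, Z)), mul(SSZ, add(add(SZ, SSZ), mul(Z, Z)))))))
  →10  S(S(S(add(mul(Z, Z), mul(SSZ, add(add(SZ, SSZ), mul(Z, Z)))))))
  →11  S(S(S(add(Z, mul(SSZ, add(add(SZ, SSZ), mul(Z, Z)))))))
  →12  S(S(S(mul(SSZ, add(add(SZ, SSZ), mul(Z, Z))))))
  →13  S(S(S(add(add(add(SZ, SSZ), mul(Z, Z)), mul(SZ, add(add(SZ, SSZ), mul(Z, Z)))))))
  →14  S(S(S(add(add(S(add(Z, SSZ)), mul(Z, Z)), mul(SZ, add(add(SZ, SSZ), mul(Z, Z)))))))
  →15  S(S(S(add(S(add(add(Z, SSZ), mul(Z, Z))), mul(SZ, add(add(SZ, SSZ), mul(Z, Z)))))))
  →16  S(S(S(S(add(add(add(Z, SSZ), mul(Z, Z)), mul(SZ, add(add(SZ, SSZ), mul(Z, Z))))))))
  →17  S(S(S(S(add(add(SSZ, mul(Z, Z)), mul(SZ, add(add(SZ, SSZ), mul(Z, Z))))))))
  →18  S(S(S(S(add(S(add(SZ, mul(Z, Z))), mul(SZ, add(add(SZ, SSZ), mul(Z, Z))))))))
  →19  S(S(S(S(S(add(add(SZ, mul(Z, Z)), mul(SZ, add(add(SZ, SSZ), mul(Z, Z)))))))))
  →20  S(S(S(S(S(add(S(add(Z, mul(Z, Z))), mul(SZ, add(add(SZ, SSZ), mul(Z, Z)))))))))
  →21  S(S(S(S(S(S(add(add(Z, mul(Z, Z)), mul(SZ, add(add(SZ, SSZ), mul(Z, Z))))))))))
  →22  S(S(S(S(S(S(add(mul(Z, Z), mul(SZ, add(add(SZ, SSZ), mul(Z, Z))))))))))
  →23  S(S(S(S(S(S(add(Z, mul(SZ, add(add(SZ, SSZ), mul(Z, Z))))))))))
  →24  S(S(S(S(S(S(mul(SZ, add(add(SZ, SSZ), mul(Z, Z)))))))))
  →25  S(S(S(S(S(S(add(add(add(SZ, SSZ), mul(Z, Z)), mul(Z, add(add(SZ, SSZ), mul(Z, Z))))))))))
  →26  S(S(S(S(S(S(add(add(S(add(Z, SSZ)), mul(Z, Z)), mul(Z, add(add(SZ, SSZ), mul(Z, Z))))))))))
  →27  S(S(S(S(S(S(add(S(add(add(Z, SSZ), mul(Z, Z))), mul(Z, add(add(SZ, SSZ), mul(Z, Z))))))))))
  →28  S(S(S(S(S(S(S(add(add(add(Z, SSZ), mul(Z, Z)), mul(Z, add(add(SZ, SSZ), mul(Z, Z)))))))))))
  →29  S(S(S(S(S(S(S(add(add(SSZ, mul(Z, Z)), mul(Z, add(add(SZ, SSZ), mul(Z, Z)))))))))))
  →30  S(S(S(S(S(S(S(add(S(add(SZ, mul(Z, Z))), mul(Z, add(add(SZ, SSZ), mul(Z, Z)))))))))))
  →31  S(S(S(S(S(S(S(S(add(add(SZ, mul(Z, Z)), mul(Z, add(add(SZ, SSZ), mul(Z, Z))))))))))))
  →32  S(S(S(S(S(S(S(S(add(S(add(Z, mul(Z, Z))), mul(Z, add(add(SZ, SSZ), mul(Z, Z))))))))))))
  →33  S(S(S(S(S(S(S(S(S(add(add(Z, mul(Z, Z)), mul(Z, add(add(SZ, SSZ), mul(Z, Z)))))))))))))
  →34  S(S(S(S(S(S(S(S(S(add(mul(Z, Z), mul(Z, add(add(SZ, SSZ), mul(Z, Z)))))))))))))
  →35  S(S(S(S(S(S(S(S(S(add(Z, mul(Z, add(add(SZ, SSZ), mul(Z, Z)))))))))))))
  →36  S(S(S(S(S(S(S(S(S(mul(Z, add(add(SZ, SSZ), mul(Z, Z))))))))))))
  →37  S^9(Z)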